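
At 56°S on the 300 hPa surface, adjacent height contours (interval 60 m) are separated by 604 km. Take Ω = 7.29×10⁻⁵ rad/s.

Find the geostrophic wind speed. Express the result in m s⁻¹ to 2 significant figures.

8.1 m s⁻¹

Coriolis parameter at 56°S:
f = 2Ω sin φ = 2 × 7.29×10⁻⁵ × sin 56° = 1.21×10⁻⁴ s⁻¹
Height gradient: |∂Z/∂n| = 60 m / 604000 m = 9.93×10⁻⁵
On a pressure surface, geostrophic balance gives V_g = (g/f)|∂Z/∂n|:
V_g = 9.81 × 9.93×10⁻⁵ / 1.21×10⁻⁴ = 8.06 m/s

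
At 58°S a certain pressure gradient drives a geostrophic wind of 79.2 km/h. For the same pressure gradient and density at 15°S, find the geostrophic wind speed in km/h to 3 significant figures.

260 km/h

With the same pressure gradient and density, V_g ∝ 1/f ∝ 1/sin φ.
V₂ = V₁ · sin φ₁ / sin φ₂ = 79.2 × sin 58° / sin 15°
V₂ = 79.2 × 0.8480/0.2588 = 260 km/h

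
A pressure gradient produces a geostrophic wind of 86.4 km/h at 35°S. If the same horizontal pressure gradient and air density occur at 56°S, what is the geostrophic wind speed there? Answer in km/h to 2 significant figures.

With the same pressure gradient and density, V_g ∝ 1/f ∝ 1/sin φ.
V₂ = V₁ · sin φ₁ / sin φ₂ = 86.4 × sin 35° / sin 56°
V₂ = 86.4 × 0.5736/0.8290 = 60 km/h

60 km/h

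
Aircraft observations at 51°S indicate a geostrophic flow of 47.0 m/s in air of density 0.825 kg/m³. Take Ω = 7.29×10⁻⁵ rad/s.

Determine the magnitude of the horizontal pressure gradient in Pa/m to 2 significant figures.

Coriolis parameter at 51°S:
f = 2Ω sin φ = 2 × 7.29×10⁻⁵ × sin 51° = 1.13×10⁻⁴ s⁻¹
Geostrophic balance rearranged: |∂P/∂n| = f ρ V_g
|∂P/∂n| = 1.13×10⁻⁴ × 0.825 × 47.0 = 4.39×10⁻³ Pa/m

4.4×10⁻³ Pa/m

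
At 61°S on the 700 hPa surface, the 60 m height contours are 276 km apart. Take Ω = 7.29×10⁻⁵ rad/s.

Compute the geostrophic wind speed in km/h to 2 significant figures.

60 km/h

Coriolis parameter at 61°S:
f = 2Ω sin φ = 2 × 7.29×10⁻⁵ × sin 61° = 1.28×10⁻⁴ s⁻¹
Height gradient: |∂Z/∂n| = 60 m / 276000 m = 2.17×10⁻⁴
On a pressure surface, geostrophic balance gives V_g = (g/f)|∂Z/∂n|:
V_g = 9.81 × 2.17×10⁻⁴ / 1.28×10⁻⁴ = 16.7 m/s
Converting: 16.7 m/s × 3.6 = 60 km/h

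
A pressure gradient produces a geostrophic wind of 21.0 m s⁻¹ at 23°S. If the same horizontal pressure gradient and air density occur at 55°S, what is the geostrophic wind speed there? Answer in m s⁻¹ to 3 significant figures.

10.0 m s⁻¹

With the same pressure gradient and density, V_g ∝ 1/f ∝ 1/sin φ.
V₂ = V₁ · sin φ₁ / sin φ₂ = 21.0 × sin 23° / sin 55°
V₂ = 21.0 × 0.3907/0.8192 = 10.0 m s⁻¹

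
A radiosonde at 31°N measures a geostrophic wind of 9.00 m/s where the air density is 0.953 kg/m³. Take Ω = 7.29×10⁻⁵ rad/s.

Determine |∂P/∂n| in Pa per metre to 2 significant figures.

6.4×10⁻⁴ Pa/m

Coriolis parameter at 31°N:
f = 2Ω sin φ = 2 × 7.29×10⁻⁵ × sin 31° = 7.51×10⁻⁵ s⁻¹
Geostrophic balance rearranged: |∂P/∂n| = f ρ V_g
|∂P/∂n| = 7.51×10⁻⁵ × 0.953 × 9.00 = 6.44×10⁻⁴ Pa/m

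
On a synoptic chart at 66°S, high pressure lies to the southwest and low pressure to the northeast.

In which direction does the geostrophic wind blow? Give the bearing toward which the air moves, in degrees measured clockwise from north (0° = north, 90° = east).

315°

The pressure-gradient force points toward the northeast (bearing 045°).
Geostrophic balance: in the Southern Hemisphere the Coriolis force deflects motion to the left, so the geostrophic wind blows 90° to the left of the pressure-gradient force (low pressure on the right).
Rotating 045° by 90° counterclockwise gives 315° — the wind blows toward the northwest.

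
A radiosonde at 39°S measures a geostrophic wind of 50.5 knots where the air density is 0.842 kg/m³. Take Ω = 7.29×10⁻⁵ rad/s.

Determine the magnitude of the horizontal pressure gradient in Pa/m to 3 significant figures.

Coriolis parameter at 39°S:
f = 2Ω sin φ = 2 × 7.29×10⁻⁵ × sin 39° = 9.18×10⁻⁵ s⁻¹
Wind speed in SI: 50.5 knots = 26.0 m/s
Geostrophic balance rearranged: |∂P/∂n| = f ρ V_g
|∂P/∂n| = 9.18×10⁻⁵ × 0.842 × 26.0 = 2.01×10⁻³ Pa/m

2.01×10⁻³ Pa/m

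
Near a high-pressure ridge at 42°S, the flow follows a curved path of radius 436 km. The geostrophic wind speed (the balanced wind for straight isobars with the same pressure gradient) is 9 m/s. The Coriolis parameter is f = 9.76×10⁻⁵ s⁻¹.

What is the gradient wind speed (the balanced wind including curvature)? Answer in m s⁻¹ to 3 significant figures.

12.9 m s⁻¹

Around a high, pressure-gradient force acts outward with centrifugal, so Coriolis balances both:
fV = (1/ρ)|∂P/∂n| + V²/R  →  V² − fR·V + fR·V_g = 0
With fR = 9.76×10⁻⁵ × 436×10³ m = 42.6 m/s:
V = [fR − √((fR)² − 4 fR V_g)]/2 = [42.6 − √(42.6² − 4×42.6×9)]/2 = 12.9 m/s
Supergeostrophic (V > V_g = 9 m/s), as expected around a high.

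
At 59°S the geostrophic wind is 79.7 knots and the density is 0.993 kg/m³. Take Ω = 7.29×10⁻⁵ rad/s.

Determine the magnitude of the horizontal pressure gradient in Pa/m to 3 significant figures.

5.09×10⁻³ Pa/m

Coriolis parameter at 59°S:
f = 2Ω sin φ = 2 × 7.29×10⁻⁵ × sin 59° = 1.25×10⁻⁴ s⁻¹
Wind speed in SI: 79.7 knots = 41.0 m/s
Geostrophic balance rearranged: |∂P/∂n| = f ρ V_g
|∂P/∂n| = 1.25×10⁻⁴ × 0.993 × 41.0 = 5.09×10⁻³ Pa/m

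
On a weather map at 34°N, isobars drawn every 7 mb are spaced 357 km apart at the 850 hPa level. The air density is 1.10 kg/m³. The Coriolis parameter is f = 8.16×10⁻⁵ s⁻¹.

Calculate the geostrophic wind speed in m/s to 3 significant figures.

Pressure gradient: |∂P/∂n| = 700 Pa / 357000 m = 1.96×10⁻³ Pa/m
Geostrophic balance (pressure-gradient force = Coriolis force):
V_g = (1/(fρ)) |∂P/∂n| = 1.96×10⁻³ / (8.16×10⁻⁵ × 1.10) = 21.8 m/s

21.8 m/s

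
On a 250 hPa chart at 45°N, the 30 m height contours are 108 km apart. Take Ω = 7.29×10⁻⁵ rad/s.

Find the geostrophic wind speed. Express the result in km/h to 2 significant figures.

Coriolis parameter at 45°N:
f = 2Ω sin φ = 2 × 7.29×10⁻⁵ × sin 45° = 1.03×10⁻⁴ s⁻¹
Height gradient: |∂Z/∂n| = 30 m / 108000 m = 2.78×10⁻⁴
On a pressure surface, geostrophic balance gives V_g = (g/f)|∂Z/∂n|:
V_g = 9.81 × 2.78×10⁻⁴ / 1.03×10⁻⁴ = 26.4 m/s
Converting: 26.4 m/s × 3.6 = 95 km/h

95 km/h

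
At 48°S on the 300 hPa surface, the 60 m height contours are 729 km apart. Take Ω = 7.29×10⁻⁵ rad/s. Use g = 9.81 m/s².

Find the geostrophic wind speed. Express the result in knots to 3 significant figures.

14.5 knots

Coriolis parameter at 48°S:
f = 2Ω sin φ = 2 × 7.29×10⁻⁵ × sin 48° = 1.08×10⁻⁴ s⁻¹
Height gradient: |∂Z/∂n| = 60 m / 729000 m = 8.23×10⁻⁵
On a pressure surface, geostrophic balance gives V_g = (g/f)|∂Z/∂n|:
V_g = 9.81 × 8.23×10⁻⁵ / 1.08×10⁻⁴ = 7.45 m/s
Converting: 7.45 m/s × 1.944 = 14.5 knots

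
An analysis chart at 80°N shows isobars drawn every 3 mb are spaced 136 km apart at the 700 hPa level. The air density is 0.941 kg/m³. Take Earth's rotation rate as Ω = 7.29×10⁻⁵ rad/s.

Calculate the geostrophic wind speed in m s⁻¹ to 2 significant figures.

16 m s⁻¹

Coriolis parameter at 80°N:
f = 2Ω sin φ = 2 × 7.29×10⁻⁵ × sin 80° = 1.44×10⁻⁴ s⁻¹
Pressure gradient: |∂P/∂n| = 300 Pa / 136000 m = 2.21×10⁻³ Pa/m
Geostrophic balance (pressure-gradient force = Coriolis force):
V_g = (1/(fρ)) |∂P/∂n| = 2.21×10⁻³ / (1.44×10⁻⁴ × 0.941) = 16.3 m/s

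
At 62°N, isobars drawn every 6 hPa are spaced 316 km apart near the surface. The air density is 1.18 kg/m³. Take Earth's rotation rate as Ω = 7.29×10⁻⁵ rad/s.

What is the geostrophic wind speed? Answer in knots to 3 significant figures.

Coriolis parameter at 62°N:
f = 2Ω sin φ = 2 × 7.29×10⁻⁵ × sin 62° = 1.29×10⁻⁴ s⁻¹
Pressure gradient: |∂P/∂n| = 600 Pa / 316000 m = 1.90×10⁻³ Pa/m
Geostrophic balance (pressure-gradient force = Coriolis force):
V_g = (1/(fρ)) |∂P/∂n| = 1.90×10⁻³ / (1.29×10⁻⁴ × 1.18) = 12.5 m/s
Converting: 12.5 m/s × 1.944 = 24.3 knots

24.3 knots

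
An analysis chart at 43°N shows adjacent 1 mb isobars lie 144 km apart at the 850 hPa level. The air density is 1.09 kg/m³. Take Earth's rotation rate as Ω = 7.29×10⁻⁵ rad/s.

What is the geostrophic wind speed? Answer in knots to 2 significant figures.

Coriolis parameter at 43°N:
f = 2Ω sin φ = 2 × 7.29×10⁻⁵ × sin 43° = 9.94×10⁻⁵ s⁻¹
Pressure gradient: |∂P/∂n| = 100 Pa / 144000 m = 6.94×10⁻⁴ Pa/m
Geostrophic balance (pressure-gradient force = Coriolis force):
V_g = (1/(fρ)) |∂P/∂n| = 6.94×10⁻⁴ / (9.94×10⁻⁵ × 1.09) = 6.41 m/s
Converting: 6.41 m/s × 1.944 = 12 knots

12 knots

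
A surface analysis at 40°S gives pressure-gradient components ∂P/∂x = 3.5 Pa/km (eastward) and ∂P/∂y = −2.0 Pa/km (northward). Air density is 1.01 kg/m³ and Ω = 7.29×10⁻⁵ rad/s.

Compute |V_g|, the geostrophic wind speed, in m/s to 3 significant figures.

42.6 m/s

Coriolis parameter at 40°S:
f = 2Ω sin φ = 2 × 7.29×10⁻⁵ × sin 40° = 9.37×10⁻⁵ s⁻¹
In the Southern Hemisphere f is negative: f = −9.37×10⁻⁵ s⁻¹.
Component geostrophic relations (x east, y north):
u_g = −(1/(fρ)) ∂P/∂y,  v_g = (1/(fρ)) ∂P/∂x
u_g = −(−2.0×10⁻³)/(−9.37×10⁻⁵ × 1.01) = −21.1 m/s;  v_g = (3.5×10⁻³)/(−9.37×10⁻⁵ × 1.01) = −37.0 m/s
|V_g| = √(u_g² + v_g²) = 42.6 m/s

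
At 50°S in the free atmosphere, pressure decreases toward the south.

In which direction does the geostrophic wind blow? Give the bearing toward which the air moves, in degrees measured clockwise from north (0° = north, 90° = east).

090°

The pressure-gradient force points toward the south (bearing 180°).
Geostrophic balance: in the Southern Hemisphere the Coriolis force deflects motion to the left, so the geostrophic wind blows 90° to the left of the pressure-gradient force (low pressure on the right).
Rotating 180° by 90° counterclockwise gives 090° — the wind blows toward the east.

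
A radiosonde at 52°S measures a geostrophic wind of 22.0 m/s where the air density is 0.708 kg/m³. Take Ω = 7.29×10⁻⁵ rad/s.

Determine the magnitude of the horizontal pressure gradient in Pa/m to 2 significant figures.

1.8×10⁻³ Pa/m

Coriolis parameter at 52°S:
f = 2Ω sin φ = 2 × 7.29×10⁻⁵ × sin 52° = 1.15×10⁻⁴ s⁻¹
Geostrophic balance rearranged: |∂P/∂n| = f ρ V_g
|∂P/∂n| = 1.15×10⁻⁴ × 0.708 × 22.0 = 1.79×10⁻³ Pa/m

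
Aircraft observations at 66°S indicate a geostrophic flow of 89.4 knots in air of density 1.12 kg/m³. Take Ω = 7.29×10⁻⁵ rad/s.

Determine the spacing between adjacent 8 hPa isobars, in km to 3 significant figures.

117 km

Coriolis parameter at 66°S:
f = 2Ω sin φ = 2 × 7.29×10⁻⁵ × sin 66° = 1.33×10⁻⁴ s⁻¹
Wind speed in SI: 89.4 knots = 46.0 m/s
Geostrophic balance rearranged: |∂P/∂n| = f ρ V_g
|∂P/∂n| = 1.33×10⁻⁴ × 1.12 × 46.0 = 6.86×10⁻³ Pa/m
Isobar spacing: Δn = ΔP/|∂P/∂n| = 800 Pa / 6.86×10⁻³ Pa/m = 116603 m ≈ 117 km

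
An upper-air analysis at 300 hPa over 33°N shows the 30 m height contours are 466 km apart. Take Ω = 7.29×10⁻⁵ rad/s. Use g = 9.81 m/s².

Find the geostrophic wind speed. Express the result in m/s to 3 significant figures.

7.95 m/s

Coriolis parameter at 33°N:
f = 2Ω sin φ = 2 × 7.29×10⁻⁵ × sin 33° = 7.94×10⁻⁵ s⁻¹
Height gradient: |∂Z/∂n| = 30 m / 466000 m = 6.44×10⁻⁵
On a pressure surface, geostrophic balance gives V_g = (g/f)|∂Z/∂n|:
V_g = 9.81 × 6.44×10⁻⁵ / 7.94×10⁻⁵ = 7.95 m/s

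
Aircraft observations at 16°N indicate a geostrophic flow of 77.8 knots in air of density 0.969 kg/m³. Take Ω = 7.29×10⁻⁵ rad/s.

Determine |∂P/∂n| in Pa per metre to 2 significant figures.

Coriolis parameter at 16°N:
f = 2Ω sin φ = 2 × 7.29×10⁻⁵ × sin 16° = 4.02×10⁻⁵ s⁻¹
Wind speed in SI: 77.8 knots = 40.0 m/s
Geostrophic balance rearranged: |∂P/∂n| = f ρ V_g
|∂P/∂n| = 4.02×10⁻⁵ × 0.969 × 40.0 = 1.56×10⁻³ Pa/m

1.6×10⁻³ Pa/m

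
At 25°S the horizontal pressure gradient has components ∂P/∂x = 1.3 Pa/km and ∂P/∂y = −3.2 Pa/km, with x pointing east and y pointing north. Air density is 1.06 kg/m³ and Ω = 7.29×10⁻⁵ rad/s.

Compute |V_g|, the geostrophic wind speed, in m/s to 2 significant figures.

53 m/s

Coriolis parameter at 25°S:
f = 2Ω sin φ = 2 × 7.29×10⁻⁵ × sin 25° = 6.16×10⁻⁵ s⁻¹
In the Southern Hemisphere f is negative: f = −6.16×10⁻⁵ s⁻¹.
Component geostrophic relations (x east, y north):
u_g = −(1/(fρ)) ∂P/∂y,  v_g = (1/(fρ)) ∂P/∂x
u_g = −(−3.2×10⁻³)/(−6.16×10⁻⁵ × 1.06) = −49.0 m/s;  v_g = (1.3×10⁻³)/(−6.16×10⁻⁵ × 1.06) = −19.9 m/s
|V_g| = √(u_g² + v_g²) = 52.9 m/s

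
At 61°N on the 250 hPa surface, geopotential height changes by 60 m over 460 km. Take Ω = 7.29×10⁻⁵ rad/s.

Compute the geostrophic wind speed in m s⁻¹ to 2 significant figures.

10 m s⁻¹

Coriolis parameter at 61°N:
f = 2Ω sin φ = 2 × 7.29×10⁻⁵ × sin 61° = 1.28×10⁻⁴ s⁻¹
Height gradient: |∂Z/∂n| = 60 m / 460000 m = 1.30×10⁻⁴
On a pressure surface, geostrophic balance gives V_g = (g/f)|∂Z/∂n|:
V_g = 9.81 × 1.30×10⁻⁴ / 1.28×10⁻⁴ = 10.0 m/s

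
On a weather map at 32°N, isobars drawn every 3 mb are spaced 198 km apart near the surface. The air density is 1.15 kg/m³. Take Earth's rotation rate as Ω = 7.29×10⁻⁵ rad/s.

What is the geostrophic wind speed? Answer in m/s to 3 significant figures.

17.1 m/s

Coriolis parameter at 32°N:
f = 2Ω sin φ = 2 × 7.29×10⁻⁵ × sin 32° = 7.73×10⁻⁵ s⁻¹
Pressure gradient: |∂P/∂n| = 300 Pa / 198000 m = 1.52×10⁻³ Pa/m
Geostrophic balance (pressure-gradient force = Coriolis force):
V_g = (1/(fρ)) |∂P/∂n| = 1.52×10⁻³ / (7.73×10⁻⁵ × 1.15) = 17.1 m/s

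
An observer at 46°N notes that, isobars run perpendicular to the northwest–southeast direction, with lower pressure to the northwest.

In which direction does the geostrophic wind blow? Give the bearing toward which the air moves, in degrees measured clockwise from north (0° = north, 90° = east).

045°

The pressure-gradient force points toward the northwest (bearing 315°).
Geostrophic balance: in the Northern Hemisphere the Coriolis force deflects motion to the right, so the geostrophic wind blows 90° to the right of the pressure-gradient force (low pressure on the left).
Rotating 315° by 90° clockwise gives 045° — the wind blows toward the northeast.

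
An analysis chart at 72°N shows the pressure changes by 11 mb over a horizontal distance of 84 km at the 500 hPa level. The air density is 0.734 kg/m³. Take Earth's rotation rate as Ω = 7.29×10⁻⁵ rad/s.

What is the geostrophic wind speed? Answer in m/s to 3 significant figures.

129 m/s

Coriolis parameter at 72°N:
f = 2Ω sin φ = 2 × 7.29×10⁻⁵ × sin 72° = 1.39×10⁻⁴ s⁻¹
Pressure gradient: |∂P/∂n| = 1100 Pa / 84000 m = 1.31×10⁻² Pa/m
Geostrophic balance (pressure-gradient force = Coriolis force):
V_g = (1/(fρ)) |∂P/∂n| = 1.31×10⁻² / (1.39×10⁻⁴ × 0.734) = 129 m/s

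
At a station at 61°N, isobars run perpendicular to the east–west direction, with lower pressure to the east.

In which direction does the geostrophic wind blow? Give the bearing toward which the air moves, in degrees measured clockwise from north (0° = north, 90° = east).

The pressure-gradient force points toward the east (bearing 090°).
Geostrophic balance: in the Northern Hemisphere the Coriolis force deflects motion to the right, so the geostrophic wind blows 90° to the right of the pressure-gradient force (low pressure on the left).
Rotating 090° by 90° clockwise gives 180° — the wind blows toward the south.

180°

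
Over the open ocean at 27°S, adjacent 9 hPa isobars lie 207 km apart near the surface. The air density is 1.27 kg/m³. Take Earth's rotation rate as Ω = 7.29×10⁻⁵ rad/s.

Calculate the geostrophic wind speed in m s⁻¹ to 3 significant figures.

Coriolis parameter at 27°S:
f = 2Ω sin φ = 2 × 7.29×10⁻⁵ × sin 27° = 6.62×10⁻⁵ s⁻¹
Pressure gradient: |∂P/∂n| = 900 Pa / 207000 m = 4.35×10⁻³ Pa/m
Geostrophic balance (pressure-gradient force = Coriolis force):
V_g = (1/(fρ)) |∂P/∂n| = 4.35×10⁻³ / (6.62×10⁻⁵ × 1.27) = 51.7 m/s

51.7 m s⁻¹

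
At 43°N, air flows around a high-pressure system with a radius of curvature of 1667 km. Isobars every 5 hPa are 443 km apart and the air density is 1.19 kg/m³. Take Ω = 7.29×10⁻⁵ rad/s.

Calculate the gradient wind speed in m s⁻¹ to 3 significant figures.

10.2 m s⁻¹

Coriolis parameter at 43°N:
f = 2Ω sin φ = 2 × 7.29×10⁻⁵ × sin 43° = 9.94×10⁻⁵ s⁻¹
Pressure gradient: |∂P/∂n| = 500 Pa / 443000 m = 1.13×10⁻³ Pa/m
Geostrophic speed: V_g = |∂P/∂n|/(fρ) = 1.13×10⁻³/(9.94×10⁻⁵ × 1.19) = 9.54 m/s
Around a high, pressure-gradient force acts outward with centrifugal, so Coriolis balances both:
fV = (1/ρ)|∂P/∂n| + V²/R  →  V² − fR·V + fR·V_g = 0
With fR = 9.94×10⁻⁵ × 1667×10³ m = 166 m/s:
V = [fR − √((fR)² − 4 fR V_g)]/2 = [166 − √(166² − 4×166×9.54)]/2 = 10.2 m/s
Supergeostrophic (V > V_g = 9.54 m/s), as expected around a high.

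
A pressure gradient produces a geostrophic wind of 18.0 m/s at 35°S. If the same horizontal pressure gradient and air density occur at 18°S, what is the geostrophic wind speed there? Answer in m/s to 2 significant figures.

33 m/s

With the same pressure gradient and density, V_g ∝ 1/f ∝ 1/sin φ.
V₂ = V₁ · sin φ₁ / sin φ₂ = 18.0 × sin 35° / sin 18°
V₂ = 18.0 × 0.5736/0.3090 = 33 m/s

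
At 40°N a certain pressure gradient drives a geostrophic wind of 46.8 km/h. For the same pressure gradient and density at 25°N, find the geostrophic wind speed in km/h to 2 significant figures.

With the same pressure gradient and density, V_g ∝ 1/f ∝ 1/sin φ.
V₂ = V₁ · sin φ₁ / sin φ₂ = 46.8 × sin 40° / sin 25°
V₂ = 46.8 × 0.6428/0.4226 = 71 km/h

71 km/h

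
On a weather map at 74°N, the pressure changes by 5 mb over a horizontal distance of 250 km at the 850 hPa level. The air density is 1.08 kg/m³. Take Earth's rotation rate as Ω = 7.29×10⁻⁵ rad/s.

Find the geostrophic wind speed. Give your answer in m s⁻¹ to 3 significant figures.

13.2 m s⁻¹

Coriolis parameter at 74°N:
f = 2Ω sin φ = 2 × 7.29×10⁻⁵ × sin 74° = 1.40×10⁻⁴ s⁻¹
Pressure gradient: |∂P/∂n| = 500 Pa / 250000 m = 2.00×10⁻³ Pa/m
Geostrophic balance (pressure-gradient force = Coriolis force):
V_g = (1/(fρ)) |∂P/∂n| = 2.00×10⁻³ / (1.40×10⁻⁴ × 1.08) = 13.2 m/s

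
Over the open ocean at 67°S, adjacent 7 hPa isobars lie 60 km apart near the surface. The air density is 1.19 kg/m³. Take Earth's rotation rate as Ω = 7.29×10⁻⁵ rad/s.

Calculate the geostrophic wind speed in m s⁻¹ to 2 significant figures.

Coriolis parameter at 67°S:
f = 2Ω sin φ = 2 × 7.29×10⁻⁵ × sin 67° = 1.34×10⁻⁴ s⁻¹
Pressure gradient: |∂P/∂n| = 700 Pa / 60000 m = 1.17×10⁻² Pa/m
Geostrophic balance (pressure-gradient force = Coriolis force):
V_g = (1/(fρ)) |∂P/∂n| = 1.17×10⁻² / (1.34×10⁻⁴ × 1.19) = 73.0 m/s

73 m s⁻¹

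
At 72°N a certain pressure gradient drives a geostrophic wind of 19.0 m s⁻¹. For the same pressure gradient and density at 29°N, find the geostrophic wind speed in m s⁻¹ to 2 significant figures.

With the same pressure gradient and density, V_g ∝ 1/f ∝ 1/sin φ.
V₂ = V₁ · sin φ₁ / sin φ₂ = 19.0 × sin 72° / sin 29°
V₂ = 19.0 × 0.9511/0.4848 = 37 m s⁻¹

37 m s⁻¹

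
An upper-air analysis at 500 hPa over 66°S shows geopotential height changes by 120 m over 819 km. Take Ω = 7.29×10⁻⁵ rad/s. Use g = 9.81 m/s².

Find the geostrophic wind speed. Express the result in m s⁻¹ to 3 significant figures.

10.8 m s⁻¹

Coriolis parameter at 66°S:
f = 2Ω sin φ = 2 × 7.29×10⁻⁵ × sin 66° = 1.33×10⁻⁴ s⁻¹
Height gradient: |∂Z/∂n| = 120 m / 819000 m = 1.47×10⁻⁴
On a pressure surface, geostrophic balance gives V_g = (g/f)|∂Z/∂n|:
V_g = 9.81 × 1.47×10⁻⁴ / 1.33×10⁻⁴ = 10.8 m/s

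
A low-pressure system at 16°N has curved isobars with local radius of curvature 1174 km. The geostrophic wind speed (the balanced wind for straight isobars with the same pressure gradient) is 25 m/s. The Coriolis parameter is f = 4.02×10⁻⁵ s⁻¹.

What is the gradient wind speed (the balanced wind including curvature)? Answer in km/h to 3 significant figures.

Around a low, centrifugal force acts outward with Coriolis, so pressure-gradient force balances both:
(1/ρ)|∂P/∂n| = fV + V²/R  →  V² + fR·V − fR·V_g = 0
With fR = 4.02×10⁻⁵ × 1174×10³ m = 47.2 m/s:
V = [−fR + √((fR)² + 4 fR V_g)]/2 = [−47.2 + √(47.2² + 4×47.2×25)]/2 = 18.1 m/s
Subgeostrophic (V < V_g = 25 m/s), as expected around a low.
Converting: 18.1 m/s × 3.6 = 65.1 km/h

65.1 km/h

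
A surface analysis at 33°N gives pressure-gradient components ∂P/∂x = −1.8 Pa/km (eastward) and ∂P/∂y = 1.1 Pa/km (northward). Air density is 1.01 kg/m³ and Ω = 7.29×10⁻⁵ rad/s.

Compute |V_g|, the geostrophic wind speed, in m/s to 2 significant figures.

26 m/s

Coriolis parameter at 33°N:
f = 2Ω sin φ = 2 × 7.29×10⁻⁵ × sin 33° = 7.94×10⁻⁵ s⁻¹
Component geostrophic relations (x east, y north):
u_g = −(1/(fρ)) ∂P/∂y,  v_g = (1/(fρ)) ∂P/∂x
u_g = −(1.1×10⁻³)/(7.94×10⁻⁵ × 1.01) = −13.7 m/s;  v_g = (−1.8×10⁻³)/(7.94×10⁻⁵ × 1.01) = −22.4 m/s
|V_g| = √(u_g² + v_g²) = 26.3 m/s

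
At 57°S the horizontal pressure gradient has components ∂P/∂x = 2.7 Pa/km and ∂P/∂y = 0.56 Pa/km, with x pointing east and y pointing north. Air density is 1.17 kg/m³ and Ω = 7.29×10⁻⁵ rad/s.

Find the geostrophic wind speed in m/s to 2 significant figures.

19 m/s

Coriolis parameter at 57°S:
f = 2Ω sin φ = 2 × 7.29×10⁻⁵ × sin 57° = 1.22×10⁻⁴ s⁻¹
In the Southern Hemisphere f is negative: f = −1.22×10⁻⁴ s⁻¹.
Component geostrophic relations (x east, y north):
u_g = −(1/(fρ)) ∂P/∂y,  v_g = (1/(fρ)) ∂P/∂x
u_g = −(0.56×10⁻³)/(−1.22×10⁻⁴ × 1.17) = 3.91 m/s;  v_g = (2.7×10⁻³)/(−1.22×10⁻⁴ × 1.17) = −18.9 m/s
|V_g| = √(u_g² + v_g²) = 19.3 m/s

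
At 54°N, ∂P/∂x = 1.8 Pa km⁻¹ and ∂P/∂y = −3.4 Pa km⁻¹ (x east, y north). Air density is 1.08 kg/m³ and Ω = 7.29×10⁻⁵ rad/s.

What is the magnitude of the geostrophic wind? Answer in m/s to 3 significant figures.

Coriolis parameter at 54°N:
f = 2Ω sin φ = 2 × 7.29×10⁻⁵ × sin 54° = 1.18×10⁻⁴ s⁻¹
Component geostrophic relations (x east, y north):
u_g = −(1/(fρ)) ∂P/∂y,  v_g = (1/(fρ)) ∂P/∂x
u_g = −(−3.4×10⁻³)/(1.18×10⁻⁴ × 1.08) = 26.7 m/s;  v_g = (1.8×10⁻³)/(1.18×10⁻⁴ × 1.08) = 14.1 m/s
|V_g| = √(u_g² + v_g²) = 30.2 m/s

30.2 m/s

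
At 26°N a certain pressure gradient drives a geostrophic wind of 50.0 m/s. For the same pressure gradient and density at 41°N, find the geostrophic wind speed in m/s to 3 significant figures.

With the same pressure gradient and density, V_g ∝ 1/f ∝ 1/sin φ.
V₂ = V₁ · sin φ₁ / sin φ₂ = 50.0 × sin 26° / sin 41°
V₂ = 50.0 × 0.4384/0.6561 = 33.4 m/s

33.4 m/s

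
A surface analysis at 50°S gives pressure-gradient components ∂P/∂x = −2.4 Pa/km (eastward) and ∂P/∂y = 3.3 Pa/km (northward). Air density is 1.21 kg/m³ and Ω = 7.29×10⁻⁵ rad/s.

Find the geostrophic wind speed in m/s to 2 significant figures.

30 m/s

Coriolis parameter at 50°S:
f = 2Ω sin φ = 2 × 7.29×10⁻⁵ × sin 50° = 1.12×10⁻⁴ s⁻¹
In the Southern Hemisphere f is negative: f = −1.12×10⁻⁴ s⁻¹.
Component geostrophic relations (x east, y north):
u_g = −(1/(fρ)) ∂P/∂y,  v_g = (1/(fρ)) ∂P/∂x
u_g = −(3.3×10⁻³)/(−1.12×10⁻⁴ × 1.21) = 24.4 m/s;  v_g = (−2.4×10⁻³)/(−1.12×10⁻⁴ × 1.21) = 17.8 m/s
|V_g| = √(u_g² + v_g²) = 30.2 m/s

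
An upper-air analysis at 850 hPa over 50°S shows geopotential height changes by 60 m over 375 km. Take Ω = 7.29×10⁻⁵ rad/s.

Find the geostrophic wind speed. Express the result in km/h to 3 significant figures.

Coriolis parameter at 50°S:
f = 2Ω sin φ = 2 × 7.29×10⁻⁵ × sin 50° = 1.12×10⁻⁴ s⁻¹
Height gradient: |∂Z/∂n| = 60 m / 375000 m = 1.60×10⁻⁴
On a pressure surface, geostrophic balance gives V_g = (g/f)|∂Z/∂n|:
V_g = 9.81 × 1.60×10⁻⁴ / 1.12×10⁻⁴ = 14.1 m/s
Converting: 14.1 m/s × 3.6 = 50.6 km/h

50.6 km/h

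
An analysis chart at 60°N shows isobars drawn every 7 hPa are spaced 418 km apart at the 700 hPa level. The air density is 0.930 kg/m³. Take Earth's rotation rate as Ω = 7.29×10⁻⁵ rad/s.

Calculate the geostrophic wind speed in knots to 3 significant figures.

27.7 knots

Coriolis parameter at 60°N:
f = 2Ω sin φ = 2 × 7.29×10⁻⁵ × sin 60° = 1.26×10⁻⁴ s⁻¹
Pressure gradient: |∂P/∂n| = 700 Pa / 418000 m = 1.67×10⁻³ Pa/m
Geostrophic balance (pressure-gradient force = Coriolis force):
V_g = (1/(fρ)) |∂P/∂n| = 1.67×10⁻³ / (1.26×10⁻⁴ × 0.930) = 14.3 m/s
Converting: 14.3 m/s × 1.944 = 27.7 knots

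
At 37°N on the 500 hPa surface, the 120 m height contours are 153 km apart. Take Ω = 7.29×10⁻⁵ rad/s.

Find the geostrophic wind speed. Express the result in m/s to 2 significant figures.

88 m/s

Coriolis parameter at 37°N:
f = 2Ω sin φ = 2 × 7.29×10⁻⁵ × sin 37° = 8.77×10⁻⁵ s⁻¹
Height gradient: |∂Z/∂n| = 120 m / 153000 m = 7.84×10⁻⁴
On a pressure surface, geostrophic balance gives V_g = (g/f)|∂Z/∂n|:
V_g = 9.81 × 7.84×10⁻⁴ / 8.77×10⁻⁵ = 87.7 m/s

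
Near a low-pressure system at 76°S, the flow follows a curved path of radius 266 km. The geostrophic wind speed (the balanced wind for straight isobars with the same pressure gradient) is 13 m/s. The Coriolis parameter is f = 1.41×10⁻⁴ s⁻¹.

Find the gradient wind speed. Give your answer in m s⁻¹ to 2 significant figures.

Around a low, centrifugal force acts outward with Coriolis, so pressure-gradient force balances both:
(1/ρ)|∂P/∂n| = fV + V²/R  →  V² + fR·V − fR·V_g = 0
With fR = 1.41×10⁻⁴ × 266×10³ m = 37.5 m/s:
V = [−fR + √((fR)² + 4 fR V_g)]/2 = [−37.5 + √(37.5² + 4×37.5×13)]/2 = 10.2 m/s
Subgeostrophic (V < V_g = 13 m/s), as expected around a low.

10 m s⁻¹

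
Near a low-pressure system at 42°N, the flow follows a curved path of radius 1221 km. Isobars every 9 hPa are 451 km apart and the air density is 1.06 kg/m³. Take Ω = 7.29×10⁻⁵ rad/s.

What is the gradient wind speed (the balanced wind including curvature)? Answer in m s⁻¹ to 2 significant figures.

17 m s⁻¹

Coriolis parameter at 42°N:
f = 2Ω sin φ = 2 × 7.29×10⁻⁵ × sin 42° = 9.76×10⁻⁵ s⁻¹
Pressure gradient: |∂P/∂n| = 900 Pa / 451000 m = 2.00×10⁻³ Pa/m
Geostrophic speed: V_g = |∂P/∂n|/(fρ) = 2.00×10⁻³/(9.76×10⁻⁵ × 1.06) = 19.3 m/s
Around a low, centrifugal force acts outward with Coriolis, so pressure-gradient force balances both:
(1/ρ)|∂P/∂n| = fV + V²/R  →  V² + fR·V − fR·V_g = 0
With fR = 9.76×10⁻⁵ × 1221×10³ m = 119 m/s:
V = [−fR + √((fR)² + 4 fR V_g)]/2 = [−119 + √(119² + 4×119×19.3)]/2 = 16.9 m/s
Subgeostrophic (V < V_g = 19.3 m/s), as expected around a low.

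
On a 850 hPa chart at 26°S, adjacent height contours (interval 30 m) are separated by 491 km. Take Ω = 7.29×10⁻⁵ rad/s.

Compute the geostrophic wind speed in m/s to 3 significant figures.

9.38 m/s

Coriolis parameter at 26°S:
f = 2Ω sin φ = 2 × 7.29×10⁻⁵ × sin 26° = 6.39×10⁻⁵ s⁻¹
Height gradient: |∂Z/∂n| = 30 m / 491000 m = 6.11×10⁻⁵
On a pressure surface, geostrophic balance gives V_g = (g/f)|∂Z/∂n|:
V_g = 9.81 × 6.11×10⁻⁵ / 6.39×10⁻⁵ = 9.38 m/s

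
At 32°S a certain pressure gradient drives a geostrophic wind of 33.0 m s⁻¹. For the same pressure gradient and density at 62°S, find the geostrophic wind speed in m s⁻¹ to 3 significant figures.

19.8 m s⁻¹

With the same pressure gradient and density, V_g ∝ 1/f ∝ 1/sin φ.
V₂ = V₁ · sin φ₁ / sin φ₂ = 33.0 × sin 32° / sin 62°
V₂ = 33.0 × 0.5299/0.8829 = 19.8 m s⁻¹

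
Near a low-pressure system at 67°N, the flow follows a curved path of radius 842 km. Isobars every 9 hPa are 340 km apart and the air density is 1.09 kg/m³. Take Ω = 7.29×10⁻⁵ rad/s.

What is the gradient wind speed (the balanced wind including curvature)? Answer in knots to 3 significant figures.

30.8 knots

Coriolis parameter at 67°N:
f = 2Ω sin φ = 2 × 7.29×10⁻⁵ × sin 67° = 1.34×10⁻⁴ s⁻¹
Pressure gradient: |∂P/∂n| = 900 Pa / 340000 m = 2.65×10⁻³ Pa/m
Geostrophic speed: V_g = |∂P/∂n|/(fρ) = 2.65×10⁻³/(1.34×10⁻⁴ × 1.09) = 18.1 m/s
Around a low, centrifugal force acts outward with Coriolis, so pressure-gradient force balances both:
(1/ρ)|∂P/∂n| = fV + V²/R  →  V² + fR·V − fR·V_g = 0
With fR = 1.34×10⁻⁴ × 842×10³ m = 113 m/s:
V = [−fR + √((fR)² + 4 fR V_g)]/2 = [−113 + √(113² + 4×113×18.1)]/2 = 15.9 m/s
Subgeostrophic (V < V_g = 18.1 m/s), as expected around a low.
Converting: 15.9 m/s × 1.944 = 30.8 knots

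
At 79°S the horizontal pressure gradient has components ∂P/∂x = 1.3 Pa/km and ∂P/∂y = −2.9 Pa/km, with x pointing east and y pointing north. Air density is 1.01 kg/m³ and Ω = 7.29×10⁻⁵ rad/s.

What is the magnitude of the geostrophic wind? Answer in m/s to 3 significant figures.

22.0 m/s

Coriolis parameter at 79°S:
f = 2Ω sin φ = 2 × 7.29×10⁻⁵ × sin 79° = 1.43×10⁻⁴ s⁻¹
In the Southern Hemisphere f is negative: f = −1.43×10⁻⁴ s⁻¹.
Component geostrophic relations (x east, y north):
u_g = −(1/(fρ)) ∂P/∂y,  v_g = (1/(fρ)) ∂P/∂x
u_g = −(−2.9×10⁻³)/(−1.43×10⁻⁴ × 1.01) = −20.1 m/s;  v_g = (1.3×10⁻³)/(−1.43×10⁻⁴ × 1.01) = −8.99 m/s
|V_g| = √(u_g² + v_g²) = 22.0 m/s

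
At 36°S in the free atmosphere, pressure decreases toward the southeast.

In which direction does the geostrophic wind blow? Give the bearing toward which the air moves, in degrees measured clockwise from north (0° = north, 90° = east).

The pressure-gradient force points toward the southeast (bearing 135°).
Geostrophic balance: in the Southern Hemisphere the Coriolis force deflects motion to the left, so the geostrophic wind blows 90° to the left of the pressure-gradient force (low pressure on the right).
Rotating 135° by 90° counterclockwise gives 045° — the wind blows toward the northeast.

045°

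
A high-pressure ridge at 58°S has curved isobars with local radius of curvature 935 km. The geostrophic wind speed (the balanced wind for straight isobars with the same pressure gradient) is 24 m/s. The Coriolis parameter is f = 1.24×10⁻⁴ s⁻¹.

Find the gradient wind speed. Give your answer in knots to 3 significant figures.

Around a high, pressure-gradient force acts outward with centrifugal, so Coriolis balances both:
fV = (1/ρ)|∂P/∂n| + V²/R  →  V² − fR·V + fR·V_g = 0
With fR = 1.24×10⁻⁴ × 935×10³ m = 116 m/s:
V = [fR − √((fR)² − 4 fR V_g)]/2 = [116 − √(116² − 4×116×24)]/2 = 33.9 m/s
Supergeostrophic (V > V_g = 24 m/s), as expected around a high.
Converting: 33.9 m/s × 1.944 = 66.0 knots

66.0 knots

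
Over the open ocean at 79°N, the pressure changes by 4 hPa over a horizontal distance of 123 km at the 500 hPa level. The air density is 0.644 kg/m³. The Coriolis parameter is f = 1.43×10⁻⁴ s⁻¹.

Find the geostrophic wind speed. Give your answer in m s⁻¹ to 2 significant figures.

Pressure gradient: |∂P/∂n| = 400 Pa / 123000 m = 3.25×10⁻³ Pa/m
Geostrophic balance (pressure-gradient force = Coriolis force):
V_g = (1/(fρ)) |∂P/∂n| = 3.25×10⁻³ / (1.43×10⁻⁴ × 0.644) = 35.3 m/s

35 m s⁻¹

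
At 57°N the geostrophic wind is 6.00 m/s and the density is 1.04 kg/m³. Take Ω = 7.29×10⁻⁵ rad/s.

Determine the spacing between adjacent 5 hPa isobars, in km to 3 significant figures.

655 km

Coriolis parameter at 57°N:
f = 2Ω sin φ = 2 × 7.29×10⁻⁵ × sin 57° = 1.22×10⁻⁴ s⁻¹
Geostrophic balance rearranged: |∂P/∂n| = f ρ V_g
|∂P/∂n| = 1.22×10⁻⁴ × 1.04 × 6.00 = 7.63×10⁻⁴ Pa/m
Isobar spacing: Δn = ΔP/|∂P/∂n| = 500 Pa / 7.63×10⁻⁴ Pa/m = 655294 m ≈ 655 km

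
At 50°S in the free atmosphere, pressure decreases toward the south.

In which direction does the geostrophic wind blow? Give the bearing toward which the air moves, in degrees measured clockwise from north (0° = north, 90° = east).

The pressure-gradient force points toward the south (bearing 180°).
Geostrophic balance: in the Southern Hemisphere the Coriolis force deflects motion to the left, so the geostrophic wind blows 90° to the left of the pressure-gradient force (low pressure on the right).
Rotating 180° by 90° counterclockwise gives 090° — the wind blows toward the east.

090°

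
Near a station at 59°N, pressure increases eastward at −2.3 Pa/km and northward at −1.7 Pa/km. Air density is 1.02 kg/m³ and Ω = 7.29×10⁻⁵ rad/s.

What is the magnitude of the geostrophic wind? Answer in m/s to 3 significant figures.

22.4 m/s

Coriolis parameter at 59°N:
f = 2Ω sin φ = 2 × 7.29×10⁻⁵ × sin 59° = 1.25×10⁻⁴ s⁻¹
Component geostrophic relations (x east, y north):
u_g = −(1/(fρ)) ∂P/∂y,  v_g = (1/(fρ)) ∂P/∂x
u_g = −(−1.7×10⁻³)/(1.25×10⁻⁴ × 1.02) = 13.3 m/s;  v_g = (−2.3×10⁻³)/(1.25×10⁻⁴ × 1.02) = −18.0 m/s
|V_g| = √(u_g² + v_g²) = 22.4 m/s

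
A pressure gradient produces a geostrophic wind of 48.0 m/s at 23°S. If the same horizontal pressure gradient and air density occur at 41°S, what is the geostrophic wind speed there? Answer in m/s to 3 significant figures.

28.6 m/s

With the same pressure gradient and density, V_g ∝ 1/f ∝ 1/sin φ.
V₂ = V₁ · sin φ₁ / sin φ₂ = 48.0 × sin 23° / sin 41°
V₂ = 48.0 × 0.3907/0.6561 = 28.6 m/s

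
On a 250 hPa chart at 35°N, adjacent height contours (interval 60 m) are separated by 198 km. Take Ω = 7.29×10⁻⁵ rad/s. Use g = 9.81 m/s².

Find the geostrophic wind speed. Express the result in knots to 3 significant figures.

69.1 knots

Coriolis parameter at 35°N:
f = 2Ω sin φ = 2 × 7.29×10⁻⁵ × sin 35° = 8.36×10⁻⁵ s⁻¹
Height gradient: |∂Z/∂n| = 60 m / 198000 m = 3.03×10⁻⁴
On a pressure surface, geostrophic balance gives V_g = (g/f)|∂Z/∂n|:
V_g = 9.81 × 3.03×10⁻⁴ / 8.36×10⁻⁵ = 35.5 m/s
Converting: 35.5 m/s × 1.944 = 69.1 knots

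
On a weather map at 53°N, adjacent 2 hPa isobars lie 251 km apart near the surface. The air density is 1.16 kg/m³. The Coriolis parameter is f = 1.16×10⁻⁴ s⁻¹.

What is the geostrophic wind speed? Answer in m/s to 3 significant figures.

5.92 m/s

Pressure gradient: |∂P/∂n| = 200 Pa / 251000 m = 7.97×10⁻⁴ Pa/m
Geostrophic balance (pressure-gradient force = Coriolis force):
V_g = (1/(fρ)) |∂P/∂n| = 7.97×10⁻⁴ / (1.16×10⁻⁴ × 1.16) = 5.92 m/s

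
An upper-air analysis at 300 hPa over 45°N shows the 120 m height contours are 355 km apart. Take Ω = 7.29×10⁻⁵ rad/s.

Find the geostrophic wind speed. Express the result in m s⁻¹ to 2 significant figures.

Coriolis parameter at 45°N:
f = 2Ω sin φ = 2 × 7.29×10⁻⁵ × sin 45° = 1.03×10⁻⁴ s⁻¹
Height gradient: |∂Z/∂n| = 120 m / 355000 m = 3.38×10⁻⁴
On a pressure surface, geostrophic balance gives V_g = (g/f)|∂Z/∂n|:
V_g = 9.81 × 3.38×10⁻⁴ / 1.03×10⁻⁴ = 32.2 m/s

32 m s⁻¹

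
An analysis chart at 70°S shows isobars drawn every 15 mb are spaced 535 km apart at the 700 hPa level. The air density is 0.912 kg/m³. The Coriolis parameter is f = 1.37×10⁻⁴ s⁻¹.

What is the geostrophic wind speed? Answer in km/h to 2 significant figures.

Pressure gradient: |∂P/∂n| = 1500 Pa / 535000 m = 2.80×10⁻³ Pa/m
Geostrophic balance (pressure-gradient force = Coriolis force):
V_g = (1/(fρ)) |∂P/∂n| = 2.80×10⁻³ / (1.37×10⁻⁴ × 0.912) = 22.4 m/s
Converting: 22.4 m/s × 3.6 = 81 km/h

81 km/h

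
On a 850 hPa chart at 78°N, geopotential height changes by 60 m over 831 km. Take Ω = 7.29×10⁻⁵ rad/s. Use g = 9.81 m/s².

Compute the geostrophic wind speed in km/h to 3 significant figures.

17.9 km/h

Coriolis parameter at 78°N:
f = 2Ω sin φ = 2 × 7.29×10⁻⁵ × sin 78° = 1.43×10⁻⁴ s⁻¹
Height gradient: |∂Z/∂n| = 60 m / 831000 m = 7.22×10⁻⁵
On a pressure surface, geostrophic balance gives V_g = (g/f)|∂Z/∂n|:
V_g = 9.81 × 7.22×10⁻⁵ / 1.43×10⁻⁴ = 4.97 m/s
Converting: 4.97 m/s × 3.6 = 17.9 km/h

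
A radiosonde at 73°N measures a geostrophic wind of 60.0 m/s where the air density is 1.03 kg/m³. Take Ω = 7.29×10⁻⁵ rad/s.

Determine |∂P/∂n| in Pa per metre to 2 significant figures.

Coriolis parameter at 73°N:
f = 2Ω sin φ = 2 × 7.29×10⁻⁵ × sin 73° = 1.39×10⁻⁴ s⁻¹
Geostrophic balance rearranged: |∂P/∂n| = f ρ V_g
|∂P/∂n| = 1.39×10⁻⁴ × 1.03 × 60.0 = 8.62×10⁻³ Pa/m

8.6×10⁻³ Pa/m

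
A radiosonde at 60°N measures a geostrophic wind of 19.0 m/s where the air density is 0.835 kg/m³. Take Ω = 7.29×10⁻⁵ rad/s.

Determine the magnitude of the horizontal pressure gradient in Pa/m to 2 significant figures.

Coriolis parameter at 60°N:
f = 2Ω sin φ = 2 × 7.29×10⁻⁵ × sin 60° = 1.26×10⁻⁴ s⁻¹
Geostrophic balance rearranged: |∂P/∂n| = f ρ V_g
|∂P/∂n| = 1.26×10⁻⁴ × 0.835 × 19.0 = 2.00×10⁻³ Pa/m

2.0×10⁻³ Pa/m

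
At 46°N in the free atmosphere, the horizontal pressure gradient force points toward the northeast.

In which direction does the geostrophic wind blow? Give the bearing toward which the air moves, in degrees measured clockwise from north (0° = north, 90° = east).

135°

The pressure-gradient force points toward the northeast (bearing 045°).
Geostrophic balance: in the Northern Hemisphere the Coriolis force deflects motion to the right, so the geostrophic wind blows 90° to the right of the pressure-gradient force (low pressure on the left).
Rotating 045° by 90° clockwise gives 135° — the wind blows toward the southeast.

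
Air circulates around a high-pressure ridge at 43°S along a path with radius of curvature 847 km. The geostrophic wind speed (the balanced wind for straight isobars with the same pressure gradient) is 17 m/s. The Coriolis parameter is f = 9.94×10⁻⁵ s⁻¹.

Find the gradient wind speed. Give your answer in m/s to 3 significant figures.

23.6 m/s

Around a high, pressure-gradient force acts outward with centrifugal, so Coriolis balances both:
fV = (1/ρ)|∂P/∂n| + V²/R  →  V² − fR·V + fR·V_g = 0
With fR = 9.94×10⁻⁵ × 847×10³ m = 84.2 m/s:
V = [fR − √((fR)² − 4 fR V_g)]/2 = [84.2 − √(84.2² − 4×84.2×17)]/2 = 23.6 m/s
Supergeostrophic (V > V_g = 17 m/s), as expected around a high.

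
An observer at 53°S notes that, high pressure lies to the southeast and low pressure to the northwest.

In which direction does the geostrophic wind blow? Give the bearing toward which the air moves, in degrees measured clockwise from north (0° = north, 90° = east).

225°

The pressure-gradient force points toward the northwest (bearing 315°).
Geostrophic balance: in the Southern Hemisphere the Coriolis force deflects motion to the left, so the geostrophic wind blows 90° to the left of the pressure-gradient force (low pressure on the right).
Rotating 315° by 90° counterclockwise gives 225° — the wind blows toward the southwest.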